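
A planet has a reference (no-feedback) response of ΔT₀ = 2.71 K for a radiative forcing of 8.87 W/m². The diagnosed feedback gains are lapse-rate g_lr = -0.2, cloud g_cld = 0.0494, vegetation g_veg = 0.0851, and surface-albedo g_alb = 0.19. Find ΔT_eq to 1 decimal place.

Total gain g = -0.2 + 0.0494 + 0.0851 + 0.19 = 0.1245.
Amplification A = 1/(1 − 0.1245) = 1.142.
ΔT = 2.71 × 1.142 = 3.1 K.

3.1 K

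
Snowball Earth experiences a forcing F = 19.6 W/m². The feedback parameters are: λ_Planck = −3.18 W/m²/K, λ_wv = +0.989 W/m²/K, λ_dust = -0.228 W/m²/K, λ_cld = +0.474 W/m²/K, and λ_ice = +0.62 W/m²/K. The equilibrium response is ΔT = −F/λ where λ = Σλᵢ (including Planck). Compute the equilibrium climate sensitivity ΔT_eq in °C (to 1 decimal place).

14.8 °C

Net feedback parameter λ = (−3.18) + (+0.989) + (-0.228) + (+0.474) + (+0.62) = -1.325 W/m²/K.
ΔT = −F/λ = −19.6/(-1.325) = 14.8 °C.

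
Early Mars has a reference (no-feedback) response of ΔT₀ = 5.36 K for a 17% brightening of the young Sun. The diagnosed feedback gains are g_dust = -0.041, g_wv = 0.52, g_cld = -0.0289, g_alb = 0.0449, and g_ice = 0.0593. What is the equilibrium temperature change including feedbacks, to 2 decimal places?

12.03 K

Total gain g = -0.041 + 0.52 − 0.0289 + 0.0449 + 0.0593 = 0.5543.
Amplification A = 1/(1 − 0.5543) = 2.244.
ΔT = 5.36 × 2.244 = 12.03 K.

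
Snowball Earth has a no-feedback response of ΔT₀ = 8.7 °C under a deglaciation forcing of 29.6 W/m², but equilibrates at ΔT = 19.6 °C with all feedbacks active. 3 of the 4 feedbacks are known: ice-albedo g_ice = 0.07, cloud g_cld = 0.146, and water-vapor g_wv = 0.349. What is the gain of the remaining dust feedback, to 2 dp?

Amplification A = ΔT/ΔT₀ = 19.6/8.7 = 2.253.
Total gain g = 1 − 1/A = 1 − 1/2.253 = 0.5561.
Known gains sum to 0.07 + 0.146 + 0.349 = 0.565.
g_dust = 0.5561 − 0.565 = -0.01.

-0.01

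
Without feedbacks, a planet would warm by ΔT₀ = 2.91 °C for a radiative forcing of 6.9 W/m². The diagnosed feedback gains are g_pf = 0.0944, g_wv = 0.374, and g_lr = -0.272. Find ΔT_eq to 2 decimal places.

Total gain g = 0.0944 + 0.374 − 0.272 = 0.1964.
Amplification A = 1/(1 − 0.1964) = 1.244.
ΔT = 2.91 × 1.244 = 3.62 °C.

3.62 °C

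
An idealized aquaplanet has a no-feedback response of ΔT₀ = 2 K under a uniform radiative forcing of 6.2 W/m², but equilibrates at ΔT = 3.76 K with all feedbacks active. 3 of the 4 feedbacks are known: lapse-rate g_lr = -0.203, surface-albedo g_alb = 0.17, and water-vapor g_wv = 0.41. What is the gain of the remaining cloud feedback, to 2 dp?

Amplification A = ΔT/ΔT₀ = 3.76/2 = 1.88.
Total gain g = 1 − 1/A = 1 − 1/1.88 = 0.4681.
Known gains sum to -0.203 + 0.17 + 0.41 = 0.377.
g_cld = 0.4681 − 0.377 = 0.09.

0.09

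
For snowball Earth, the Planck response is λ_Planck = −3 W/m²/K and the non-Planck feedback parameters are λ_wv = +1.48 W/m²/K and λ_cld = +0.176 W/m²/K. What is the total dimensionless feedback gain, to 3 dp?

0.552

Convert to gains: g_wv = 1.48/3 = 0.4933; g_cld = 0.176/3 = 0.05867.
Total gain g = 0.55197.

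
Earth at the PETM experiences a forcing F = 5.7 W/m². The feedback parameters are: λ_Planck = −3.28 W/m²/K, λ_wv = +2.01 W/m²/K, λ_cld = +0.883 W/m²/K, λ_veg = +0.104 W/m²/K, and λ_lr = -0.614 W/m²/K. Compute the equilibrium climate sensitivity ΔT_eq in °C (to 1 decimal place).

6.4 °C

Net feedback parameter λ = (−3.28) + (+2.01) + (+0.883) + (+0.104) + (-0.614) = -0.897 W/m²/K.
ΔT = −F/λ = −5.7/(-0.897) = 6.4 °C.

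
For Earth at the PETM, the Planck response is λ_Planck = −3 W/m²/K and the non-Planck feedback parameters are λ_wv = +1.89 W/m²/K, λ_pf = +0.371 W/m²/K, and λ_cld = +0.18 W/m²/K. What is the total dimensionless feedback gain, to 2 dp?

0.81

Convert to gains: g_wv = 1.89/3 = 0.63; g_pf = 0.371/3 = 0.1237; g_cld = 0.18/3 = 0.06.
Total gain g = 0.8137.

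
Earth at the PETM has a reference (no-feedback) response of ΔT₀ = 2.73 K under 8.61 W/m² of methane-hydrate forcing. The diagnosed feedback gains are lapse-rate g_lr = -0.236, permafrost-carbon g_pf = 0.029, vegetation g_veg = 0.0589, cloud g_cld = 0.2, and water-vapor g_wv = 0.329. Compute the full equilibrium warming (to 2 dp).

Total gain g = -0.236 + 0.029 + 0.0589 + 0.2 + 0.329 = 0.3809.
Amplification A = 1/(1 − 0.3809) = 1.615.
ΔT = 2.73 × 1.615 = 4.41 K.

4.41 K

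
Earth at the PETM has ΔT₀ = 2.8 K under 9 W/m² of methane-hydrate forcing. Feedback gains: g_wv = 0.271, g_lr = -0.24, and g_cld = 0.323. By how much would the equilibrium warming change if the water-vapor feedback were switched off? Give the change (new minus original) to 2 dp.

Original: g = 0.354, ΔT = 2.8/(1−0.354) = 4.3344 K.
Without water-vapor: g' = 0.083, ΔT' = 2.8/(1−0.083) = 3.0534 K.
Change = 3.0534 − 4.3344 = -1.28 K.

-1.28 K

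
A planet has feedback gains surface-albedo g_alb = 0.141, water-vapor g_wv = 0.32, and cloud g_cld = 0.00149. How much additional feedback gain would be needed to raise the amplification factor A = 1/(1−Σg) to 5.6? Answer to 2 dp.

Current total gain = 0.46249.
Target gain for A = 5.6: g* = 1 − 1/5.6 = 0.8214.
Additional gain needed = 0.8214 − 0.46249 = 0.36.

0.36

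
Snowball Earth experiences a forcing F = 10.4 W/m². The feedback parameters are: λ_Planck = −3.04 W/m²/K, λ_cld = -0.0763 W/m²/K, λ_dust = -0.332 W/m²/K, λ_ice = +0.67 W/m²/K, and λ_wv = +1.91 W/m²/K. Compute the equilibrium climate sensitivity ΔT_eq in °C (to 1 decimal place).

12.0 °C

Net feedback parameter λ = (−3.04) + (-0.0763) + (-0.332) + (+0.67) + (+1.91) = -0.8683 W/m²/K.
ΔT = −F/λ = −10.4/(-0.8683) = 12.0 °C.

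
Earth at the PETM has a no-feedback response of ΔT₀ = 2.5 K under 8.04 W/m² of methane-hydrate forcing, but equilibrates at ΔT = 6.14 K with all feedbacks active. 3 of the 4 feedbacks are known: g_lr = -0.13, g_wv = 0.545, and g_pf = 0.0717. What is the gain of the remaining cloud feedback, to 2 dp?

0.11

Amplification A = ΔT/ΔT₀ = 6.14/2.5 = 2.456.
Total gain g = 1 − 1/A = 1 − 1/2.456 = 0.5928.
Known gains sum to -0.13 + 0.545 + 0.0717 = 0.4867.
g_cld = 0.5928 − 0.4867 = 0.11.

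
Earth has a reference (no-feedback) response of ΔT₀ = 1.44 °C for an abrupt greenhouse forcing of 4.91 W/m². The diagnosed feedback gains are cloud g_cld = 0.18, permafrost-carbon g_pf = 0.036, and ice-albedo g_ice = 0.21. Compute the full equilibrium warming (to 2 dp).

2.51 °C

Total gain g = 0.18 + 0.036 + 0.21 = 0.426.
Amplification A = 1/(1 − 0.426) = 1.742.
ΔT = 1.44 × 1.742 = 2.51 °C.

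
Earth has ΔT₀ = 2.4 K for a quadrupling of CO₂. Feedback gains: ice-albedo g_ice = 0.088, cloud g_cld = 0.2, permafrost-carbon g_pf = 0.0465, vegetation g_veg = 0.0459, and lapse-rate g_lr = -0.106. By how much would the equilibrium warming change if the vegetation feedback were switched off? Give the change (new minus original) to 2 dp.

-0.20 K

Original: g = 0.2744, ΔT = 2.4/(1−0.2744) = 3.3076 K.
Without vegetation: g' = 0.2285, ΔT' = 2.4/(1−0.2285) = 3.1108 K.
Change = 3.1108 − 3.3076 = -0.20 K.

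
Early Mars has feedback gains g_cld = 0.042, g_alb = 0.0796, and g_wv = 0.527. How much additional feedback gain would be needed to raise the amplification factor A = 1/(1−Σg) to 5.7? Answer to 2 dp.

0.18

Current total gain = 0.6486.
Target gain for A = 5.7: g* = 1 − 1/5.7 = 0.8246.
Additional gain needed = 0.8246 − 0.6486 = 0.18.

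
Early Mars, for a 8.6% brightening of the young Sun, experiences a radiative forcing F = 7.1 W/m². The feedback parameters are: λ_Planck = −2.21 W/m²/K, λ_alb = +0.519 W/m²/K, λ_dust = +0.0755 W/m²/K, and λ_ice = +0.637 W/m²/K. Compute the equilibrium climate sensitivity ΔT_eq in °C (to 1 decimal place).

7.3 °C

Net feedback parameter λ = (−2.21) + (+0.519) + (+0.0755) + (+0.637) = -0.9785 W/m²/K.
ΔT = −F/λ = −7.1/(-0.9785) = 7.3 °C.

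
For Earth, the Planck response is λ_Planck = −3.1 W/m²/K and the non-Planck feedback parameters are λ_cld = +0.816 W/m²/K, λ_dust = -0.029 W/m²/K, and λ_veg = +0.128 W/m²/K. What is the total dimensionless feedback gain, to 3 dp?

0.295

Convert to gains: g_cld = 0.816/3.1 = 0.2632; g_dust = -0.029/3.1 = -0.009355; g_veg = 0.128/3.1 = 0.04129.
Total gain g = 0.295135.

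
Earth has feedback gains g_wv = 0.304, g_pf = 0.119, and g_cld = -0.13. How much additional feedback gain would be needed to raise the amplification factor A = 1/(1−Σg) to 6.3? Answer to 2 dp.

Current total gain = 0.293.
Target gain for A = 6.3: g* = 1 − 1/6.3 = 0.8413.
Additional gain needed = 0.8413 − 0.293 = 0.55.

0.55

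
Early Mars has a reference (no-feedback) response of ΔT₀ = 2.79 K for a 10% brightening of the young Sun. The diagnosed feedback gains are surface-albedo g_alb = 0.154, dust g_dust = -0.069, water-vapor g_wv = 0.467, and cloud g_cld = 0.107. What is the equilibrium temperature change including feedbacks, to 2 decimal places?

8.18 K

Total gain g = 0.154 − 0.069 + 0.467 + 0.107 = 0.659.
Amplification A = 1/(1 − 0.659) = 2.933.
ΔT = 2.79 × 2.933 = 8.18 K.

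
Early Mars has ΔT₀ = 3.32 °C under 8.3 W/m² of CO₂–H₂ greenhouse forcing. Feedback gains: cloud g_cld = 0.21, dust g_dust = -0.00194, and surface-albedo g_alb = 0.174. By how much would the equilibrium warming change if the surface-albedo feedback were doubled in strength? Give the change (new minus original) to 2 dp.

Original: g = 0.38206, ΔT = 3.32/(1−0.38206) = 5.3727 °C.
With doubled surface-albedo: g' = 0.55606, ΔT' = 3.32/(1−0.55606) = 7.4785 °C.
Change = 7.4785 − 5.3727 = 2.11 °C.

2.11 °C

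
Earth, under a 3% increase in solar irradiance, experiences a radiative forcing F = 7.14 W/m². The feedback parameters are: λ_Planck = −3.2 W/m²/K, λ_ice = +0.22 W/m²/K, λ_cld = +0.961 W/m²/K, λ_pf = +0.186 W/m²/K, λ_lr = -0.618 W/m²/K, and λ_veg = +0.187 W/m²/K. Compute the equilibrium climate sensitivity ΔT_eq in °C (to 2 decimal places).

Net feedback parameter λ = (−3.2) + (+0.22) + (+0.961) + (+0.186) + (-0.618) + (+0.187) = -2.264 W/m²/K.
ΔT = −F/λ = −7.14/(-2.264) = 3.15 °C.

3.15 °C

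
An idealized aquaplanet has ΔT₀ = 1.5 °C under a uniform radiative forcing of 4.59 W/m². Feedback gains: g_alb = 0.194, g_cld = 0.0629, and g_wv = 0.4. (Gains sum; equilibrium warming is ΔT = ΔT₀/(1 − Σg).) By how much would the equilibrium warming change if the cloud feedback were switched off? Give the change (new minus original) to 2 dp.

-0.68 °C

Original: g = 0.6569, ΔT = 1.5/(1−0.6569) = 4.3719 °C.
Without cloud: g' = 0.594, ΔT' = 1.5/(1−0.594) = 3.6946 °C.
Change = 3.6946 − 4.3719 = -0.68 °C.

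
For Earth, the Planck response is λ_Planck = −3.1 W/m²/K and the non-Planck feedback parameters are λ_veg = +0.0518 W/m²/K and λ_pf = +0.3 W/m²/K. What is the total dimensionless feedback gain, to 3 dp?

0.113

Convert to gains: g_veg = 0.0518/3.1 = 0.01671; g_pf = 0.3/3.1 = 0.09677.
Total gain g = 0.11348.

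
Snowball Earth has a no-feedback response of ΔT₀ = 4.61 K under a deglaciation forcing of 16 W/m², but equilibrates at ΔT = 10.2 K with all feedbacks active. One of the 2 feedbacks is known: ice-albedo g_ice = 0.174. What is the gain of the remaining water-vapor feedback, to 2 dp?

0.37

Amplification A = ΔT/ΔT₀ = 10.2/4.61 = 2.213.
Total gain g = 1 − 1/A = 1 − 1/2.213 = 0.5481.
The known gain is 0.174.
g_wv = 0.5481 − 0.174 = 0.37.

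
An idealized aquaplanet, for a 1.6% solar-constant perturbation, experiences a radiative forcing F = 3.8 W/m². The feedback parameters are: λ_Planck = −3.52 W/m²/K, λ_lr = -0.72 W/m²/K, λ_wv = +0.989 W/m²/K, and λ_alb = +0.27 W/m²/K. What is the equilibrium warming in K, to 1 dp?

Net feedback parameter λ = (−3.52) + (-0.72) + (+0.989) + (+0.27) = -2.981 W/m²/K.
ΔT = −F/λ = −3.8/(-2.981) = 1.3 K.

1.3 K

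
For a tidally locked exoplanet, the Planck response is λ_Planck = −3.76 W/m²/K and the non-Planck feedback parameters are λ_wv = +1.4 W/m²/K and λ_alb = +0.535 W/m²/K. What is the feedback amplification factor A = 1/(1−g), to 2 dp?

2.06

Convert to gains: g_wv = 1.4/3.76 = 0.3723; g_alb = 0.535/3.76 = 0.1423.
Total gain g = 0.5146.
A = 1/(1 − 0.5146) = 2.06.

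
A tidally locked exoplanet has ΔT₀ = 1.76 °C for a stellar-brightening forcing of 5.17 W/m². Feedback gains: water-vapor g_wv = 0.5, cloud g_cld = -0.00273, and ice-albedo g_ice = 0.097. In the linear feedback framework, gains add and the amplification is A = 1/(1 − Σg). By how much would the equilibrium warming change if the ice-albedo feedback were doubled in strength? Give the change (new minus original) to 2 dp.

1.36 °C

Original: g = 0.59427, ΔT = 1.76/(1−0.59427) = 4.3379 °C.
With doubled ice-albedo: g' = 0.69127, ΔT' = 1.76/(1−0.69127) = 5.7008 °C.
Change = 5.7008 − 4.3379 = 1.36 °C.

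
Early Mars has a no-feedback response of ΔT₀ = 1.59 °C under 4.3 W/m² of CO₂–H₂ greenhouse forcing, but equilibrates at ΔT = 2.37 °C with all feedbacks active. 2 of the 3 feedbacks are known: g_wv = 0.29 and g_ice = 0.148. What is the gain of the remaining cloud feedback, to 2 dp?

-0.11

Amplification A = ΔT/ΔT₀ = 2.37/1.59 = 1.491.
Total gain g = 1 − 1/A = 1 − 1/1.491 = 0.3293.
Known gains sum to 0.29 + 0.148 = 0.438.
g_cld = 0.3293 − 0.438 = -0.11.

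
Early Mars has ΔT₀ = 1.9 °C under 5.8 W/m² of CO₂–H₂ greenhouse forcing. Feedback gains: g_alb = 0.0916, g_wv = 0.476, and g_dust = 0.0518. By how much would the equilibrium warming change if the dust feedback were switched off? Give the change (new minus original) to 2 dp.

Original: g = 0.6194, ΔT = 1.9/(1−0.6194) = 4.9921 °C.
Without dust: g' = 0.5676, ΔT' = 1.9/(1−0.5676) = 4.3941 °C.
Change = 4.3941 − 4.9921 = -0.60 °C.

-0.60 °C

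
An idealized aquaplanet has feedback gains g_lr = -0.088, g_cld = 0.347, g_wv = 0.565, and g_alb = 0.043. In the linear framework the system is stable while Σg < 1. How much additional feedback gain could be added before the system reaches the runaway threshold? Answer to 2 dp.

0.13

Current total gain = -0.088 + 0.347 + 0.565 + 0.043 = 0.867.
Margin to runaway = 1 − 0.867 = 0.13.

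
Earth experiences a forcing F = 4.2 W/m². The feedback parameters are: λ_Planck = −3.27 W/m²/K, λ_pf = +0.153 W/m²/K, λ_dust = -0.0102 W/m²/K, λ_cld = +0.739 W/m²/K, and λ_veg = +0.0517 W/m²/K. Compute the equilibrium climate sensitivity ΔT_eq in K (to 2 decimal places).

1.80 K

Net feedback parameter λ = (−3.27) + (+0.153) + (-0.0102) + (+0.739) + (+0.0517) = -2.3365 W/m²/K.
ΔT = −F/λ = −4.2/(-2.3365) = 1.80 K.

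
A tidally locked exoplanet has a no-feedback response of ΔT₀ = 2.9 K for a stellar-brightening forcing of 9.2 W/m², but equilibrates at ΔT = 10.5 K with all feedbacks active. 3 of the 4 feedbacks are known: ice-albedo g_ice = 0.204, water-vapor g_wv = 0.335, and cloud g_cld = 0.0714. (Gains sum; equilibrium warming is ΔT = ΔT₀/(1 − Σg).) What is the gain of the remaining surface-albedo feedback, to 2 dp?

0.11

Amplification A = ΔT/ΔT₀ = 10.5/2.9 = 3.621.
Total gain g = 1 − 1/A = 1 − 1/3.621 = 0.7238.
Known gains sum to 0.204 + 0.335 + 0.0714 = 0.6104.
g_alb = 0.7238 − 0.6104 = 0.11.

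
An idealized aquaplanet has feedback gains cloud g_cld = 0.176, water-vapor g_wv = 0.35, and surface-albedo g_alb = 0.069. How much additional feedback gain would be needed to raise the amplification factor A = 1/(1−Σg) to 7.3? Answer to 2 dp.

Current total gain = 0.595.
Target gain for A = 7.3: g* = 1 − 1/7.3 = 0.863.
Additional gain needed = 0.863 − 0.595 = 0.27.

0.27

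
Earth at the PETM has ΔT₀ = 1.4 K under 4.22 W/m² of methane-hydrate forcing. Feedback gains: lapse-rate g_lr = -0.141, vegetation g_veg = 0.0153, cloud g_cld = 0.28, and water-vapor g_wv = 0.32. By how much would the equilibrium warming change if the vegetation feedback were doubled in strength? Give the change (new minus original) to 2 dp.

0.08 K

Original: g = 0.4743, ΔT = 1.4/(1−0.4743) = 2.6631 K.
With doubled vegetation: g' = 0.4896, ΔT' = 1.4/(1−0.4896) = 2.7429 K.
Change = 2.7429 − 2.6631 = 0.08 K.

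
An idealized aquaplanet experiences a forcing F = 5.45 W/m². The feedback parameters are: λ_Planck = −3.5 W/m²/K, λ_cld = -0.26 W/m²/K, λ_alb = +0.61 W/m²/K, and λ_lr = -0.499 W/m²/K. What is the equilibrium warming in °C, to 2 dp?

1.49 °C

Net feedback parameter λ = (−3.5) + (-0.26) + (+0.61) + (-0.499) = -3.649 W/m²/K.
ΔT = −F/λ = −5.45/(-3.649) = 1.49 °C.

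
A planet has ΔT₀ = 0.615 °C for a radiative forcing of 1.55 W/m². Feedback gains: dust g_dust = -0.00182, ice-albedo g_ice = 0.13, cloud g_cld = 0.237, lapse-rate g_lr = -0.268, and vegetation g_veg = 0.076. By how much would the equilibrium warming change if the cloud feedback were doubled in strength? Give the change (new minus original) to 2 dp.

Original: g = 0.17318, ΔT = 0.615/(1−0.17318) = 0.7438 °C.
With doubled cloud: g' = 0.41018, ΔT' = 0.615/(1−0.41018) = 1.0427 °C.
Change = 1.0427 − 0.7438 = 0.30 °C.

0.30 °C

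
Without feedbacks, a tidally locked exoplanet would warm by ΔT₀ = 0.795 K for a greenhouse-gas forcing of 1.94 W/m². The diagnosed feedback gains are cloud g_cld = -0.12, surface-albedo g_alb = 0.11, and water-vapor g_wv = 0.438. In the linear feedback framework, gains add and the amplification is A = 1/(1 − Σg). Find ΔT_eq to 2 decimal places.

1.39 K

Total gain g = -0.12 + 0.11 + 0.438 = 0.428.
Amplification A = 1/(1 − 0.428) = 1.748.
ΔT = 0.795 × 1.748 = 1.39 K.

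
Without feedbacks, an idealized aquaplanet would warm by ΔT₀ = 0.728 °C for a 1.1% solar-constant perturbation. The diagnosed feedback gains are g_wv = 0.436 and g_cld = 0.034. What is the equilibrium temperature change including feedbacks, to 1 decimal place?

1.4 °C

Total gain g = 0.436 + 0.034 = 0.47.
Amplification A = 1/(1 − 0.47) = 1.887.
ΔT = 0.728 × 1.887 = 1.4 °C.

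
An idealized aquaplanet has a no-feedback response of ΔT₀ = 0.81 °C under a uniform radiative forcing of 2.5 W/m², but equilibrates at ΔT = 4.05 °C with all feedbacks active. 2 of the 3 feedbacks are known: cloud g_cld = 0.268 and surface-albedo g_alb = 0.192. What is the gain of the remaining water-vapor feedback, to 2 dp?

Amplification A = ΔT/ΔT₀ = 4.05/0.81 = 5.
Total gain g = 1 − 1/A = 1 − 1/5 = 0.8.
Known gains sum to 0.268 + 0.192 = 0.46.
g_wv = 0.8 − 0.46 = 0.34.

0.34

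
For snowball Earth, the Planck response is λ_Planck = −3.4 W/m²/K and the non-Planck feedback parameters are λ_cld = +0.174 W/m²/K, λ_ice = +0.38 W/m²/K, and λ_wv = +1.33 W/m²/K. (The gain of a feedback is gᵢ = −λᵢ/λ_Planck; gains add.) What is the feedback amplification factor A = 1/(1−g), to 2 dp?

2.24

Convert to gains: g_cld = 0.174/3.4 = 0.05118; g_ice = 0.38/3.4 = 0.1118; g_wv = 1.33/3.4 = 0.3912.
Total gain g = 0.55418.
A = 1/(1 − 0.55418) = 2.24.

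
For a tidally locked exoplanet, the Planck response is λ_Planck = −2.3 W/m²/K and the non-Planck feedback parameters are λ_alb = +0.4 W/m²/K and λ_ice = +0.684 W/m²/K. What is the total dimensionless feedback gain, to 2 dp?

Convert to gains: g_alb = 0.4/2.3 = 0.1739; g_ice = 0.684/2.3 = 0.2974.
Total gain g = 0.4713.

0.47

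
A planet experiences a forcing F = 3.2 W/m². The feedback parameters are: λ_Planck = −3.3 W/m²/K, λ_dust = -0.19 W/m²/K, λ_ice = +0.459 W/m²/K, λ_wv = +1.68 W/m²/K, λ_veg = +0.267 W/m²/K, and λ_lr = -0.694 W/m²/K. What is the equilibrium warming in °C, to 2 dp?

1.80 °C

Net feedback parameter λ = (−3.3) + (-0.19) + (+0.459) + (+1.68) + (+0.267) + (-0.694) = -1.778 W/m²/K.
ΔT = −F/λ = −3.2/(-1.778) = 1.80 °C.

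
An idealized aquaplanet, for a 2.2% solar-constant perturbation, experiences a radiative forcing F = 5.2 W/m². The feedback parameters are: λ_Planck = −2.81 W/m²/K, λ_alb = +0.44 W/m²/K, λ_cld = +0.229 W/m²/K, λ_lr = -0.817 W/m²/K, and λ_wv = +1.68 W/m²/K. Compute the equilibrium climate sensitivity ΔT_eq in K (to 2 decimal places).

Net feedback parameter λ = (−2.81) + (+0.44) + (+0.229) + (-0.817) + (+1.68) = -1.278 W/m²/K.
ΔT = −F/λ = −5.2/(-1.278) = 4.07 K.

4.07 K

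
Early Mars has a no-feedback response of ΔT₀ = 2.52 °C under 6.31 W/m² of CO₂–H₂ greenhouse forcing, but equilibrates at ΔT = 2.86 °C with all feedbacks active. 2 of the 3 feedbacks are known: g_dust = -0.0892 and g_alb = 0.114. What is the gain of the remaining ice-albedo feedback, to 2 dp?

0.09

Amplification A = ΔT/ΔT₀ = 2.86/2.52 = 1.135.
Total gain g = 1 − 1/A = 1 − 1/1.135 = 0.1189.
Known gains sum to -0.0892 + 0.114 = 0.0248.
g_ice = 0.1189 − 0.0248 = 0.09.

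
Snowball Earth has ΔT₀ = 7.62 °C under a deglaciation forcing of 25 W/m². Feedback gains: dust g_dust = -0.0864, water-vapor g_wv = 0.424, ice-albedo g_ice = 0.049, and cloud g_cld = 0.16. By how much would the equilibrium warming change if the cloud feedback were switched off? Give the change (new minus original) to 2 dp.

Original: g = 0.5466, ΔT = 7.62/(1−0.5466) = 16.8064 °C.
Without cloud: g' = 0.3866, ΔT' = 7.62/(1−0.3866) = 12.4226 °C.
Change = 12.4226 − 16.8064 = -4.38 °C.

-4.38 °C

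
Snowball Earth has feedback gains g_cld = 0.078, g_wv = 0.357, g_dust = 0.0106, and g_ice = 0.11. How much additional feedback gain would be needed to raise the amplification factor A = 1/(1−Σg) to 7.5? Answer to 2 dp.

Current total gain = 0.5556.
Target gain for A = 7.5: g* = 1 − 1/7.5 = 0.8667.
Additional gain needed = 0.8667 − 0.5556 = 0.31.

0.31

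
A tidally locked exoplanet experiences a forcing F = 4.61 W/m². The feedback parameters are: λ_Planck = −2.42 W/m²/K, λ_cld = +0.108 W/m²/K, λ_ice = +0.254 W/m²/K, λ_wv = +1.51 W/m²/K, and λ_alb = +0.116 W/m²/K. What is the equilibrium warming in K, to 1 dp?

10.7 K

Net feedback parameter λ = (−2.42) + (+0.108) + (+0.254) + (+1.51) + (+0.116) = -0.432 W/m²/K.
ΔT = −F/λ = −4.61/(-0.432) = 10.7 K.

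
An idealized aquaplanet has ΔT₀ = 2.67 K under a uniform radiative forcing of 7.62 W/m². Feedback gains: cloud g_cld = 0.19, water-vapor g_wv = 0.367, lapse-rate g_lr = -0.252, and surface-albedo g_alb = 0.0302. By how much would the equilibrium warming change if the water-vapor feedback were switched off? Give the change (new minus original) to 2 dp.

Original: g = 0.3352, ΔT = 2.67/(1−0.3352) = 4.0162 K.
Without water-vapor: g' = -0.0318, ΔT' = 2.67/(1+0.0318) = 2.5877 K.
Change = 2.5877 − 4.0162 = -1.43 K.

-1.43 K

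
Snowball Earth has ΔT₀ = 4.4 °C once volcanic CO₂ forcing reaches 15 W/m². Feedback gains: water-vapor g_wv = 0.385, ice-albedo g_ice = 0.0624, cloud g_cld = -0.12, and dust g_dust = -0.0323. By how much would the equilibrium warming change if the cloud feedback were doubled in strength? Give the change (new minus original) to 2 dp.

Original: g = 0.2951, ΔT = 4.4/(1−0.2951) = 6.2420 °C.
With doubled cloud: g' = 0.1751, ΔT' = 4.4/(1−0.1751) = 5.3340 °C.
Change = 5.3340 − 6.2420 = -0.91 °C.

-0.91 °C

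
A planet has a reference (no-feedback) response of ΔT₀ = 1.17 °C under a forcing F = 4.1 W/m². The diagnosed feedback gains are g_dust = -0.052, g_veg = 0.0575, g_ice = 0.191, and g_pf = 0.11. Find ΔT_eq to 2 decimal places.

Total gain g = -0.052 + 0.0575 + 0.191 + 0.11 = 0.3065.
Amplification A = 1/(1 − 0.3065) = 1.442.
ΔT = 1.17 × 1.442 = 1.69 °C.

1.69 °C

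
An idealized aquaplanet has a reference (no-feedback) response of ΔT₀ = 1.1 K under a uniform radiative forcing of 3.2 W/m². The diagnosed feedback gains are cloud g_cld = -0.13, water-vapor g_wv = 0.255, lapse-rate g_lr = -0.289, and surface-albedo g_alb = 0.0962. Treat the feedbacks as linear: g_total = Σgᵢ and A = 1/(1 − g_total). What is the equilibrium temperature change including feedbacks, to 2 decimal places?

Total gain g = -0.13 + 0.255 − 0.289 + 0.0962 = -0.0678.
Amplification A = 1/(1 + 0.0678) = 0.9365.
ΔT = 1.1 × 0.9365 = 1.03 K.

1.03 K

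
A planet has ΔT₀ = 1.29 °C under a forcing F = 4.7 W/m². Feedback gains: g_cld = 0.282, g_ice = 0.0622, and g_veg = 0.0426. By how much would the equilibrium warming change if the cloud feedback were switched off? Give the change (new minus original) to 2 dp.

-0.66 °C

Original: g = 0.3868, ΔT = 1.29/(1−0.3868) = 2.1037 °C.
Without cloud: g' = 0.1048, ΔT' = 1.29/(1−0.1048) = 1.4410 °C.
Change = 1.4410 − 2.1037 = -0.66 °C.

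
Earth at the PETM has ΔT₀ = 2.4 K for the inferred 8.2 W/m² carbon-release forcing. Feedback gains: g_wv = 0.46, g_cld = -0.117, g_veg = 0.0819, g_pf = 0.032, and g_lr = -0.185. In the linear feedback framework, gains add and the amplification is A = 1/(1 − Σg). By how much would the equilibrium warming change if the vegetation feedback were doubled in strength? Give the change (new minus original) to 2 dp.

0.42 K

Original: g = 0.2719, ΔT = 2.4/(1−0.2719) = 3.2963 K.
With doubled vegetation: g' = 0.3538, ΔT' = 2.4/(1−0.3538) = 3.7140 K.
Change = 3.7140 − 3.2963 = 0.42 K.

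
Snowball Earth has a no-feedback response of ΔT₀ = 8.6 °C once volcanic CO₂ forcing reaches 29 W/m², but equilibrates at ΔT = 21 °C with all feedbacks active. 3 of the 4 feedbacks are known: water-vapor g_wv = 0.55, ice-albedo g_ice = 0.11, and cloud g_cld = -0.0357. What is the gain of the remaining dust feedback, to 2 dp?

Amplification A = ΔT/ΔT₀ = 21/8.6 = 2.442.
Total gain g = 1 − 1/A = 1 − 1/2.442 = 0.5905.
Known gains sum to 0.55 + 0.11 − 0.0357 = 0.6243.
g_dust = 0.5905 − 0.6243 = -0.03.

-0.03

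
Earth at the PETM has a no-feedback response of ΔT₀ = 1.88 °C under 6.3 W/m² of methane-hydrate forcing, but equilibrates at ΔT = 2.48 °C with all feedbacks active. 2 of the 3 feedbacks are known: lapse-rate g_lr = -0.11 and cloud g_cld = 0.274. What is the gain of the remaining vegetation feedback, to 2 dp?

0.08

Amplification A = ΔT/ΔT₀ = 2.48/1.88 = 1.319.
Total gain g = 1 − 1/A = 1 − 1/1.319 = 0.2418.
Known gains sum to -0.11 + 0.274 = 0.164.
g_veg = 0.2418 − 0.164 = 0.08.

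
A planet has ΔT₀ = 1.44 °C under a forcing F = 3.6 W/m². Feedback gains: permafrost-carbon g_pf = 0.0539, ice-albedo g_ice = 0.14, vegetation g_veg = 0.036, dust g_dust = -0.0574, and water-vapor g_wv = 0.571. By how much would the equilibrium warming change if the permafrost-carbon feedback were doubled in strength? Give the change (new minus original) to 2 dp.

1.49 °C

Original: g = 0.7435, ΔT = 1.44/(1−0.7435) = 5.6140 °C.
With doubled permafrost-carbon: g' = 0.7974, ΔT' = 1.44/(1−0.7974) = 7.1076 °C.
Change = 7.1076 − 5.6140 = 1.49 °C.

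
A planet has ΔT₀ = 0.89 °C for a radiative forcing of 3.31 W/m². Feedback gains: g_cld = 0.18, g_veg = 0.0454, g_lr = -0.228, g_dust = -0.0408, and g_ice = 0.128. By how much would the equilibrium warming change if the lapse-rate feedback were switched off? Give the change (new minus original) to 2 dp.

0.32 °C

Original: g = 0.0846, ΔT = 0.89/(1−0.0846) = 0.9723 °C.
Without lapse-rate: g' = 0.3126, ΔT' = 0.89/(1−0.3126) = 1.2947 °C.
Change = 1.2947 − 0.9723 = 0.32 °C.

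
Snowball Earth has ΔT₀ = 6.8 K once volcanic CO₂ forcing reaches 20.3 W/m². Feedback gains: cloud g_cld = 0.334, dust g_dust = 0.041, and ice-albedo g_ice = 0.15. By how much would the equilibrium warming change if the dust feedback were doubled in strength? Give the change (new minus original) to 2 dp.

Original: g = 0.525, ΔT = 6.8/(1−0.525) = 14.3158 K.
With doubled dust: g' = 0.566, ΔT' = 6.8/(1−0.566) = 15.6682 K.
Change = 15.6682 − 14.3158 = 1.35 K.

1.35 K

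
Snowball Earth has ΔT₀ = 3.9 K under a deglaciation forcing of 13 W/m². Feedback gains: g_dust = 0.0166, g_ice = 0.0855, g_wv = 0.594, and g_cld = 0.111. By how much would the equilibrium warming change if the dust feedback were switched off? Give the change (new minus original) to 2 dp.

Original: g = 0.8071, ΔT = 3.9/(1−0.8071) = 20.2177 K.
Without dust: g' = 0.7905, ΔT' = 3.9/(1−0.7905) = 18.6158 K.
Change = 18.6158 − 20.2177 = -1.60 K.

-1.60 K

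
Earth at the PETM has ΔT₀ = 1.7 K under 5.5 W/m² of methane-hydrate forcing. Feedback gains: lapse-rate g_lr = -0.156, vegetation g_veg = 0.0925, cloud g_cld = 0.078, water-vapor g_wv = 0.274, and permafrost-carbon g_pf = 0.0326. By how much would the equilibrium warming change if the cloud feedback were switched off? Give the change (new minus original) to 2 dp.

-0.26 K

Original: g = 0.3211, ΔT = 1.7/(1−0.3211) = 2.5041 K.
Without cloud: g' = 0.2431, ΔT' = 1.7/(1−0.2431) = 2.2460 K.
Change = 2.2460 − 2.5041 = -0.26 K.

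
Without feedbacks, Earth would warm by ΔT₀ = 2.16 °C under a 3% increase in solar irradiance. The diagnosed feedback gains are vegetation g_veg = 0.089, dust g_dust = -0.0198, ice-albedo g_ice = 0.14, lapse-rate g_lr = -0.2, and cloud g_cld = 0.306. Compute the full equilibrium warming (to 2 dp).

3.15 °C

Total gain g = 0.089 − 0.0198 + 0.14 − 0.2 + 0.306 = 0.3152.
Amplification A = 1/(1 − 0.3152) = 1.46.
ΔT = 2.16 × 1.46 = 3.15 °C.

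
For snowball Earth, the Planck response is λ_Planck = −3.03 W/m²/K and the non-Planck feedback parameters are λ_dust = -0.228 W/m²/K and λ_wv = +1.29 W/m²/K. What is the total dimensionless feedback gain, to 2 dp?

0.35

Convert to gains: g_dust = -0.228/3.03 = -0.07525; g_wv = 1.29/3.03 = 0.4257.
Total gain g = 0.35045.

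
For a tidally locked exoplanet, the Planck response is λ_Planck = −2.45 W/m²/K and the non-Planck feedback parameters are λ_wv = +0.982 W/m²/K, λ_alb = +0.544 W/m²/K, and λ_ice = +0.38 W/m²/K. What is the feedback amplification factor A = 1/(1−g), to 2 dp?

Convert to gains: g_wv = 0.982/2.45 = 0.4008; g_alb = 0.544/2.45 = 0.222; g_ice = 0.38/2.45 = 0.1551.
Total gain g = 0.7779.
A = 1/(1 − 0.7779) = 4.50.

4.50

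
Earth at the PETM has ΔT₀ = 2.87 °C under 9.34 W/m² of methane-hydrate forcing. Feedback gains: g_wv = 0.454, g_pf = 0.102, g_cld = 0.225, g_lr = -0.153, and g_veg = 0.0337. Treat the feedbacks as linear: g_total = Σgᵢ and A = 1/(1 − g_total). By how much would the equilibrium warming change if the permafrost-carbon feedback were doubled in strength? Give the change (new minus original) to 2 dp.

Original: g = 0.6617, ΔT = 2.87/(1−0.6617) = 8.4836 °C.
With doubled permafrost-carbon: g' = 0.7637, ΔT' = 2.87/(1−0.7637) = 12.1456 °C.
Change = 12.1456 − 8.4836 = 3.66 °C.

3.66 °C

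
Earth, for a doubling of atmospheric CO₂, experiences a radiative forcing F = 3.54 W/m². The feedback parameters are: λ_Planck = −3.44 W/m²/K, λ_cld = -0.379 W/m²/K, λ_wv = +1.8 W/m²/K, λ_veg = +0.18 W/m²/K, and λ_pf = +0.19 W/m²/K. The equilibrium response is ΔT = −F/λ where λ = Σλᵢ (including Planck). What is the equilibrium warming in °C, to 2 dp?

2.15 °C

Net feedback parameter λ = (−3.44) + (-0.379) + (+1.8) + (+0.18) + (+0.19) = -1.649 W/m²/K.
ΔT = −F/λ = −3.54/(-1.649) = 2.15 °C.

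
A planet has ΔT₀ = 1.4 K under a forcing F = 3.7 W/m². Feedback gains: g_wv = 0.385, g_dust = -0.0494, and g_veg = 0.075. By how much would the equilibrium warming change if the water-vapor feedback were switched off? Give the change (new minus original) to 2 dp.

Original: g = 0.4106, ΔT = 1.4/(1−0.4106) = 2.3753 K.
Without water-vapor: g' = 0.0256, ΔT' = 1.4/(1−0.0256) = 1.4368 K.
Change = 1.4368 − 2.3753 = -0.94 K.

-0.94 K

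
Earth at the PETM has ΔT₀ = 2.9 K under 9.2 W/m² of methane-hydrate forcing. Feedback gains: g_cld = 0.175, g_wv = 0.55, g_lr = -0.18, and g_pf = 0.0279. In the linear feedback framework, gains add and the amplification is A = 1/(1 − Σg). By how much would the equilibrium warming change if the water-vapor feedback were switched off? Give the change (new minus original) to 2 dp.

-3.82 K

Original: g = 0.5729, ΔT = 2.9/(1−0.5729) = 6.7900 K.
Without water-vapor: g' = 0.0229, ΔT' = 2.9/(1−0.0229) = 2.9680 K.
Change = 2.9680 − 6.7900 = -3.82 K.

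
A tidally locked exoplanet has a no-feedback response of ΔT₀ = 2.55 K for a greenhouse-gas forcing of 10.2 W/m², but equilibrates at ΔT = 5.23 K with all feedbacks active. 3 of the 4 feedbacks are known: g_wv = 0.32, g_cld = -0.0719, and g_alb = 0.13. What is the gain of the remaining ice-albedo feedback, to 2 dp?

0.13

Amplification A = ΔT/ΔT₀ = 5.23/2.55 = 2.051.
Total gain g = 1 − 1/A = 1 − 1/2.051 = 0.5124.
Known gains sum to 0.32 − 0.0719 + 0.13 = 0.3781.
g_ice = 0.5124 − 0.3781 = 0.13.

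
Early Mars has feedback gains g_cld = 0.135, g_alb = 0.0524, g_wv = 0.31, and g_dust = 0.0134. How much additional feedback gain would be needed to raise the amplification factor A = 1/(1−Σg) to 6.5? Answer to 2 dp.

0.34

Current total gain = 0.5108.
Target gain for A = 6.5: g* = 1 − 1/6.5 = 0.8462.
Additional gain needed = 0.8462 − 0.5108 = 0.34.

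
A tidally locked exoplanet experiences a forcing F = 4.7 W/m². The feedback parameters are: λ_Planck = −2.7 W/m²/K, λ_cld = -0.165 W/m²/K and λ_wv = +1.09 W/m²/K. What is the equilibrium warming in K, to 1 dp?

2.6 K

Net feedback parameter λ = (−2.7) + (-0.165) + (+1.09) = -1.775 W/m²/K.
ΔT = −F/λ = −4.7/(-1.775) = 2.6 K.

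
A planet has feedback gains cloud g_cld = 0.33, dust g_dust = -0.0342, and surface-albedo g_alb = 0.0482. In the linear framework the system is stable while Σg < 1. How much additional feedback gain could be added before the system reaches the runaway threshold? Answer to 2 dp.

Current total gain = 0.33 − 0.0342 + 0.0482 = 0.344.
Margin to runaway = 1 − 0.344 = 0.66.

0.66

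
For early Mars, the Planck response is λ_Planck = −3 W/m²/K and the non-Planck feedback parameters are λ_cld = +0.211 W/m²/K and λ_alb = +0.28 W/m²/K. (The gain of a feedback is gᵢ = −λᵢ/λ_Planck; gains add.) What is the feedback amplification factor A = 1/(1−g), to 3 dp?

1.196

Convert to gains: g_cld = 0.211/3 = 0.07033; g_alb = 0.28/3 = 0.09333.
Total gain g = 0.16366.
A = 1/(1 − 0.16366) = 1.196.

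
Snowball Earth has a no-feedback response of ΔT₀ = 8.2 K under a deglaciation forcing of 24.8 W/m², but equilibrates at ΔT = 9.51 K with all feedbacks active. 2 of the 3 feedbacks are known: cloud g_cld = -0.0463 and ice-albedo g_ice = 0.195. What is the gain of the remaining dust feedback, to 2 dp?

-0.01

Amplification A = ΔT/ΔT₀ = 9.51/8.2 = 1.16.
Total gain g = 1 − 1/A = 1 − 1/1.16 = 0.1379.
Known gains sum to -0.0463 + 0.195 = 0.1487.
g_dust = 0.1379 − 0.1487 = -0.01.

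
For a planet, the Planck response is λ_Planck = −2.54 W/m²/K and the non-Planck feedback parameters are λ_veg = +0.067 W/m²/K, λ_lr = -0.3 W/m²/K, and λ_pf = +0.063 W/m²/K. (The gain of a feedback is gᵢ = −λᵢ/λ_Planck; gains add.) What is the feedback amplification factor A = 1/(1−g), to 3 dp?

0.937

Convert to gains: g_veg = 0.067/2.54 = 0.02638; g_lr = -0.3/2.54 = -0.1181; g_pf = 0.063/2.54 = 0.0248.
Total gain g = -0.06692.
A = 1/(1 + 0.06692) = 0.937.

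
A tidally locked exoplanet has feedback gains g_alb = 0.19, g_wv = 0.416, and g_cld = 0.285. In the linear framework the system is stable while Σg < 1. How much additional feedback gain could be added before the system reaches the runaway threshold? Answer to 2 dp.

Current total gain = 0.19 + 0.416 + 0.285 = 0.891.
Margin to runaway = 1 − 0.891 = 0.11.

0.11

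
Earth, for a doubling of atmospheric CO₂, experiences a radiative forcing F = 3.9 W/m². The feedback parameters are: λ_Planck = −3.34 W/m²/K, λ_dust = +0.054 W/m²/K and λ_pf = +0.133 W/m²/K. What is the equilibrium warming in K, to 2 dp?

1.24 K

Net feedback parameter λ = (−3.34) + (+0.054) + (+0.133) = -3.153 W/m²/K.
ΔT = −F/λ = −3.9/(-3.153) = 1.24 K.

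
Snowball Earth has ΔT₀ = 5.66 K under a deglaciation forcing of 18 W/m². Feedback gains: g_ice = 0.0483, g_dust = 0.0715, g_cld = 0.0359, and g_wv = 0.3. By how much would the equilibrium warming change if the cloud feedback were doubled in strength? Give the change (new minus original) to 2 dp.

Original: g = 0.4557, ΔT = 5.66/(1−0.4557) = 10.3987 K.
With doubled cloud: g' = 0.4916, ΔT' = 5.66/(1−0.4916) = 11.1330 K.
Change = 11.1330 − 10.3987 = 0.73 K.

0.73 K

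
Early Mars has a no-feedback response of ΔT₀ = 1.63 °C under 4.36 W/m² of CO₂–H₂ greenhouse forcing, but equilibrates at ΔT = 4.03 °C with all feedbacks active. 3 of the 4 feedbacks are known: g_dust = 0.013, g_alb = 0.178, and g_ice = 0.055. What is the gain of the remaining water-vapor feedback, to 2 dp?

0.35

Amplification A = ΔT/ΔT₀ = 4.03/1.63 = 2.472.
Total gain g = 1 − 1/A = 1 − 1/2.472 = 0.5955.
Known gains sum to 0.013 + 0.178 + 0.055 = 0.246.
g_wv = 0.5955 − 0.246 = 0.35.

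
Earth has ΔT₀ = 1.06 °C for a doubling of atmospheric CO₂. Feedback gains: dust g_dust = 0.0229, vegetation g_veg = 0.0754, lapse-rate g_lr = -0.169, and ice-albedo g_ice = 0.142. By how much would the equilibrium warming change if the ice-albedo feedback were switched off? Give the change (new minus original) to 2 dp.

Original: g = 0.0713, ΔT = 1.06/(1−0.0713) = 1.1414 °C.
Without ice-albedo: g' = -0.0707, ΔT' = 1.06/(1+0.0707) = 0.9900 °C.
Change = 0.9900 − 1.1414 = -0.15 °C.

-0.15 °C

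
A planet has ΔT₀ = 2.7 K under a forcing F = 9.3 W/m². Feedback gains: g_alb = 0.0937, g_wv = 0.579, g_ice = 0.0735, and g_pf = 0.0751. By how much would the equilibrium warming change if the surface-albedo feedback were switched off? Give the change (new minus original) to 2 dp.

-5.20 K

Original: g = 0.8213, ΔT = 2.7/(1−0.8213) = 15.1091 K.
Without surface-albedo: g' = 0.7276, ΔT' = 2.7/(1−0.7276) = 9.9119 K.
Change = 9.9119 − 15.1091 = -5.20 K.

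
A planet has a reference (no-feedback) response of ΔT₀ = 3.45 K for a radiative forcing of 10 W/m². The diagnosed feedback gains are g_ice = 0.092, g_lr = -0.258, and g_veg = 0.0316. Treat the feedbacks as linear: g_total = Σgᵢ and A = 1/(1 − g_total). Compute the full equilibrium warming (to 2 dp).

3.04 K

Total gain g = 0.092 − 0.258 + 0.0316 = -0.1344.
Amplification A = 1/(1 + 0.1344) = 0.8815.
ΔT = 3.45 × 0.8815 = 3.04 K.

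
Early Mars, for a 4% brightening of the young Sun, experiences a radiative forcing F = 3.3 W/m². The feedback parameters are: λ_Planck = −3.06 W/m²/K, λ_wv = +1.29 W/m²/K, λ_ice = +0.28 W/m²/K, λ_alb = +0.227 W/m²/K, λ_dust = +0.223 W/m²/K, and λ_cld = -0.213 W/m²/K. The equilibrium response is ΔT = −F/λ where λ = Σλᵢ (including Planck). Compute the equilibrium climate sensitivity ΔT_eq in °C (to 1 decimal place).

2.6 °C

Net feedback parameter λ = (−3.06) + (+1.29) + (+0.28) + (+0.227) + (+0.223) + (-0.213) = -1.253 W/m²/K.
ΔT = −F/λ = −3.3/(-1.253) = 2.6 °C.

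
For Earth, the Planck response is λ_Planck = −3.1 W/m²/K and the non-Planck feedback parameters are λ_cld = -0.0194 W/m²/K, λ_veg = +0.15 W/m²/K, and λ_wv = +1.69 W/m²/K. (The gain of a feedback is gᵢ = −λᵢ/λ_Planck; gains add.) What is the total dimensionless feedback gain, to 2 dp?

0.59

Convert to gains: g_cld = -0.0194/3.1 = -0.006258; g_veg = 0.15/3.1 = 0.04839; g_wv = 1.69/3.1 = 0.5452.
Total gain g = 0.587332.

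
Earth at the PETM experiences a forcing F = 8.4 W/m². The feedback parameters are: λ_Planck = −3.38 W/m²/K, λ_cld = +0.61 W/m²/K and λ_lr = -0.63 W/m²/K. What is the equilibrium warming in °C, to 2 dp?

2.47 °C

Net feedback parameter λ = (−3.38) + (+0.61) + (-0.63) = -3.4 W/m²/K.
ΔT = −F/λ = −8.4/(-3.4) = 2.47 °C.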